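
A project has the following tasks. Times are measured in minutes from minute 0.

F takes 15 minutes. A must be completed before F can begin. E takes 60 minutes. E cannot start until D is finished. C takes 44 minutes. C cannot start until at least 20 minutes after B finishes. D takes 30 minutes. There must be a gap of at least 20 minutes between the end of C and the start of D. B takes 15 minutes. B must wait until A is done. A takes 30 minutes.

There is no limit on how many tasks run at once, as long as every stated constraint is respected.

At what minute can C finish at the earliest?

Nothing blocks A, so it runs from minute 0 to minute 30.
After A (finishes minute 30), B can start at minute 30 and finishes at minute 45.
C waits on B (finishes minute 45, plus 20-minute gap → minute 65), so it starts at minute 65 and finishes at 65 + 44 = minute 109.

109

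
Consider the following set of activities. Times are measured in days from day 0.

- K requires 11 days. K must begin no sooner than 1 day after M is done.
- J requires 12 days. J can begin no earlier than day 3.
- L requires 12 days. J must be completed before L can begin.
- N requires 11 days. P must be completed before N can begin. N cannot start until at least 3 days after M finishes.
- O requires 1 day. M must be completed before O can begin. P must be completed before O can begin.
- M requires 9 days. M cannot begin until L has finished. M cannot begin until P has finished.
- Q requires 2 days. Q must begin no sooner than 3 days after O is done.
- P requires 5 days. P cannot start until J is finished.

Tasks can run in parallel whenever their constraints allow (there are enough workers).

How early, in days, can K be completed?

J cannot begin until its own release at day 3. It runs from day 3 to 3 + 12 = day 15.
P cannot begin until J (finishes day 15). It runs from day 15 to 15 + 5 = day 20.
L waits on J (finishes day 15), so it starts at day 15 and finishes at 15 + 12 = day 27.
M needs all of L (finishes day 27); P (finishes day 20). That puts its earliest start at day 27; it finishes at 27 + 9 = day 36.
After M (finishes day 36, plus 1-day gap → day 37), K can start at day 37 and finishes at day 48.

48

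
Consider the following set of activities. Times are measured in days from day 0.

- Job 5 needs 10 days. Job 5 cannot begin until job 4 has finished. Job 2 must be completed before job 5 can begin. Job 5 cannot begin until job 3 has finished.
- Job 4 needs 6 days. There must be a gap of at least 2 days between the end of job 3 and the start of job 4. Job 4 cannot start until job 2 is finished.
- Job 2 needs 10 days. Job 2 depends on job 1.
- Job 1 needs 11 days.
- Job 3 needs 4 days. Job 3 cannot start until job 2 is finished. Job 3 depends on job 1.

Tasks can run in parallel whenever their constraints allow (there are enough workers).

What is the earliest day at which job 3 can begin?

21

Job 1 can start immediately at day 0; it finishes at day 11.
Job 2 waits on job 1 (finishes day 11), so it starts at day 11 and finishes at 11 + 10 = day 21.
Job 3 waits on job 2 (finishes day 21); job 1 (finishes day 11). The latest of these is day 21, which is the earliest job 3 can start.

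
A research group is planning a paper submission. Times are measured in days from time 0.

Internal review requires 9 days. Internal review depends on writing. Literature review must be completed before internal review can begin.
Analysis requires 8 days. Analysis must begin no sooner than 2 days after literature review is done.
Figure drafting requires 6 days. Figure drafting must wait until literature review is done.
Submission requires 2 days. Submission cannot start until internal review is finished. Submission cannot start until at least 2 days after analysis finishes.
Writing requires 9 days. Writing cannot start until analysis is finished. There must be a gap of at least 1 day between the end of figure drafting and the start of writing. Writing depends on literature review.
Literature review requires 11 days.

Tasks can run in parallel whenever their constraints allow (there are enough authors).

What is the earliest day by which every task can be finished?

Literature review has no prerequisites, so it starts at day 0 and finishes at day 11.
Figure drafting cannot begin until literature review (finishes day 11). It runs from day 11 to 11 + 6 = day 17.
After literature review (finishes day 11, plus 2-day gap → day 13), analysis can start at day 13 and finishes at day 21.
For writing: analysis (finishes day 21); figure drafting (finishes day 17, plus 1-day gap → day 18); literature review (finishes day 11). Taking the maximum gives a start of day 21, and it finishes at 21 + 9 = day 30.
Internal review has to wait for writing (finishes day 30); literature review (finishes day 11). The latest of these is day 30, so internal review runs day 30 to 30 + 9 = day 39.
Submission needs all of internal review (finishes day 39); analysis (finishes day 21, plus 2-day gap → day 23). That puts its earliest start at day 39; it finishes at 39 + 2 = day 41.
All tasks are finished once the last one completes. Finish times: Literature review at 11, Analysis at 21, Figure drafting at 17, Writing at 30, Internal review at 39, Submission at 41. The latest is day 41.

41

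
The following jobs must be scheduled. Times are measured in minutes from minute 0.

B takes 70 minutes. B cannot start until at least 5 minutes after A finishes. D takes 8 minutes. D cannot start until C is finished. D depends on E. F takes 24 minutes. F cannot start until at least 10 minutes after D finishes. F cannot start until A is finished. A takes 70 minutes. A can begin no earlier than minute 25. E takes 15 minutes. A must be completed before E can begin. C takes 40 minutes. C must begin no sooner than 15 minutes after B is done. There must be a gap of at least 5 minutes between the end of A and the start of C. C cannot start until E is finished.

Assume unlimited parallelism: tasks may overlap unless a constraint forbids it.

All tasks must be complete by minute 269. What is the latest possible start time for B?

102

Nothing follows F; the deadline of minute 269 is its only limit. It must start by 269 − 24 = minute 245.
D feeds into F (must start by minute 245, minus 10-minute gap → minute 235); so D must finish by minute 235 and therefore start by minute 227.
C must finish before D (must start by minute 227). With a 40-minute duration, C must start by 227 − 40 = minute 187.
Since C (must start by minute 187, minus 15-minute gap → minute 172) depends on it, B must finish by minute 172. Backing off its 70-minute duration gives a latest start of minute 102.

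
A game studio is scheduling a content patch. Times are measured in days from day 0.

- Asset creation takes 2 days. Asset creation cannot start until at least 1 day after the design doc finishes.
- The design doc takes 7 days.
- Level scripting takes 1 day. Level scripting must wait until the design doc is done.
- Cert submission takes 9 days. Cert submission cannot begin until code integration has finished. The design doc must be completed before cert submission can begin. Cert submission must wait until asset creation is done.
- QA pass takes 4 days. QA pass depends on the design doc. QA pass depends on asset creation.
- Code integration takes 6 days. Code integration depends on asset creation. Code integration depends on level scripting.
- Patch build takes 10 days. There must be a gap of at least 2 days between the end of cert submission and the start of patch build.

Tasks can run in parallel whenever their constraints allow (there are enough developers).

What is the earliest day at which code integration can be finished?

Nothing blocks the design doc, so it runs from day 0 to day 7.
Level scripting cannot begin until the design doc (finishes day 7). It runs from day 7 to 7 + 1 = day 8.
After the design doc (finishes day 7, plus 1-day gap → day 8), asset creation can start at day 8 and finishes at day 10.
For code integration: asset creation (finishes day 10); level scripting (finishes day 8). Taking the maximum gives a start of day 10, and it finishes at 10 + 6 = day 16.

16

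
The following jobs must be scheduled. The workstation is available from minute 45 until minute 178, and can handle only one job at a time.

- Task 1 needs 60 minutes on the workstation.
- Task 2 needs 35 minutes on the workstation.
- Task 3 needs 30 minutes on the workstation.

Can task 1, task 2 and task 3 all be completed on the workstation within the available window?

The workstation window is 178 − 45 = 133 minutes.
Running back to back, the jobs need 60 + 35 + 30 = 125 minutes on the workstation.
Since 125 ≤ 133, they fit within the window.

Yes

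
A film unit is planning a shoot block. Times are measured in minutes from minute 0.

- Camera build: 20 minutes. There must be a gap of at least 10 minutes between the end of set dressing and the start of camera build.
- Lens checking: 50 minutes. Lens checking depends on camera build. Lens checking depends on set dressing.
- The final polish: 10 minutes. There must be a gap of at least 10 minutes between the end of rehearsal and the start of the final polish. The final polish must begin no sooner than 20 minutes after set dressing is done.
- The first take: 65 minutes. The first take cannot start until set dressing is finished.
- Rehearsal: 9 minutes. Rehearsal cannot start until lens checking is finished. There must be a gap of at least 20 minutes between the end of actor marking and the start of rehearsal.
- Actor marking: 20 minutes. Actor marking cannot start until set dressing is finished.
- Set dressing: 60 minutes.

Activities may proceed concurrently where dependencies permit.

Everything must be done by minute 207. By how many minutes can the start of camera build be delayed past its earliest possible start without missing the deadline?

38

Set dressing has no prerequisites, so it starts at minute 0 and finishes at minute 60.
After set dressing (finishes minute 60, plus 10-minute gap → minute 70), camera build can start at minute 70 and finishes at minute 90.

Working backward from the deadline:
To finish by minute 207, the final polish (duration 10) must start no later than minute 197.
Rehearsal has to be done before the final polish (must start by minute 197, minus 10-minute gap → minute 187). That means finishing by minute 187, i.e. starting by 187 − 9 = minute 178.
Lens checking must finish before rehearsal (must start by minute 178). With a 50-minute duration, lens checking must start by 178 − 50 = minute 128.
Camera build must finish before lens checking (must start by minute 128). With a 20-minute duration, camera build must start by 128 − 20 = minute 108.
So camera build can start as early as minute 70 and as late as minute 108, giving 108 − 70 = 38 minutes of slack.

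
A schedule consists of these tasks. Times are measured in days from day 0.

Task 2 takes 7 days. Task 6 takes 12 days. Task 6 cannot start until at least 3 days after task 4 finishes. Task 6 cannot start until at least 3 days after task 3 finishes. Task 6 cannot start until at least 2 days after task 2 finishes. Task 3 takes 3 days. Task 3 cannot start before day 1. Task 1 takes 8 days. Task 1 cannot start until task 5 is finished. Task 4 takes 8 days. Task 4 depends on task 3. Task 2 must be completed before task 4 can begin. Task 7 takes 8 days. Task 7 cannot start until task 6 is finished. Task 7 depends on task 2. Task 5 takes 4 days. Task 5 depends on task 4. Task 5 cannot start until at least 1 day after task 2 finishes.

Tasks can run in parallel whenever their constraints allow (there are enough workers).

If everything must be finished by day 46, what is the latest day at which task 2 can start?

8

Task 1 must finish by day 46; it takes 8 days, so it must start by 46 − 8 = day 38.
Task 5 must finish before task 1 (must start by day 38). With a 4-day duration, task 5 must start by 38 − 4 = day 34.
Task 7 has no dependents, so it just needs to finish by day 46. Starting by 46 − 8 = day 38 achieves that.
Task 6 has to be done before task 7 (must start by day 38). That means finishing by day 38, i.e. starting by 38 − 12 = day 26.
Task 4 has several dependents: task 5 (must start by day 34); task 6 (must start by day 26, minus 3-day gap → day 23). The earliest of those limits is day 23, so task 4 must start by 23 − 8 = day 15.
Task 2 must finish in time for task 4 (must start by day 15); task 5 (must start by day 34, minus 1-day gap → day 33); task 6 (must start by day 26, minus 2-day gap → day 24); task 7 (must start by day 38). The tightest is day 15, so task 2 must start by 15 − 7 = day 8.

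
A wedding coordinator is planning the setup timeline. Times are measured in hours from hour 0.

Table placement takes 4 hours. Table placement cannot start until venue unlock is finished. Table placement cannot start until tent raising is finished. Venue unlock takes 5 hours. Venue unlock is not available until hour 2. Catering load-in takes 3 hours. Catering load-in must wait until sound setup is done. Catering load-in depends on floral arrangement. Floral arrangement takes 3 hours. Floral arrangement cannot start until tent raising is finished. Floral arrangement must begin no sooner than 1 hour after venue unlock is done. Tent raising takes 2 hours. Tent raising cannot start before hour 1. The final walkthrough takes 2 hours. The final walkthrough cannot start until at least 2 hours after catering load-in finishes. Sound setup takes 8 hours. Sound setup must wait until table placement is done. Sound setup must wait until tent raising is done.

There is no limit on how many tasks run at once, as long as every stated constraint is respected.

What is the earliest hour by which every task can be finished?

After its own release at hour 1, tent raising can start at hour 1 and finishes at hour 3.
Venue unlock waits on its own release at hour 2, so it starts at hour 2 and finishes at 2 + 5 = hour 7.
For floral arrangement: tent raising (finishes hour 3); venue unlock (finishes hour 7, plus 1-hour gap → hour 8). Taking the maximum gives a start of hour 8, and it finishes at 8 + 3 = hour 11.
Table placement has to wait for venue unlock (finishes hour 7); tent raising (finishes hour 3). The latest of these is hour 7, so table placement runs hour 7 to 7 + 4 = hour 11.
For sound setup: table placement (finishes hour 11); tent raising (finishes hour 3). Taking the maximum gives a start of hour 11, and it finishes at 11 + 8 = hour 19.
Catering load-in needs all of sound setup (finishes hour 19); floral arrangement (finishes hour 11). That puts its earliest start at hour 19; it finishes at 19 + 3 = hour 22.
The final walkthrough waits on catering load-in (finishes hour 22, plus 2-hour gap → hour 24), so it starts at hour 24 and finishes at 24 + 2 = hour 26.
All tasks are finished once the last one completes. Finish times: Venue unlock at 7, Tent raising at 3, Table placement at 11, Floral arrangement at 11, Sound setup at 19, Catering load-in at 22, The final walkthrough at 26. The latest is hour 26.

26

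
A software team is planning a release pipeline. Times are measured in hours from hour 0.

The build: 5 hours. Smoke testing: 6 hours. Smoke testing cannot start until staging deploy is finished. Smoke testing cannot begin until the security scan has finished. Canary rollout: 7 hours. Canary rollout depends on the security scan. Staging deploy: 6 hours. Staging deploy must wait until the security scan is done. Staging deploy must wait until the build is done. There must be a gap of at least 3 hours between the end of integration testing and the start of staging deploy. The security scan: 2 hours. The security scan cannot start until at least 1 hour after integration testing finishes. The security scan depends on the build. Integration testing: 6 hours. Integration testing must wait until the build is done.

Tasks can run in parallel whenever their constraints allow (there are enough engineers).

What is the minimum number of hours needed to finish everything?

Nothing blocks the build, so it runs from hour 0 to hour 5.
Integration testing waits on the build (finishes hour 5), so it starts at hour 5 and finishes at 5 + 6 = hour 11.
The security scan needs all of integration testing (finishes hour 11, plus 1-hour gap → hour 12); the build (finishes hour 5). That puts its earliest start at hour 12; it finishes at 12 + 2 = hour 14.
After the security scan (finishes hour 14), canary rollout can start at hour 14 and finishes at hour 21.
Staging deploy needs all of the security scan (finishes hour 14); the build (finishes hour 5); integration testing (finishes hour 11, plus 3-hour gap → hour 14). That puts its earliest start at hour 14; it finishes at 14 + 6 = hour 20.
Smoke testing has to wait for staging deploy (finishes hour 20); the security scan (finishes hour 14). The latest of these is hour 20, so smoke testing runs hour 20 to 20 + 6 = hour 26.
All tasks are finished once the last one completes. Finish times: The build at 5, Integration testing at 11, The security scan at 14, Staging deploy at 20, Smoke testing at 26, Canary rollout at 21. The latest is hour 26.

26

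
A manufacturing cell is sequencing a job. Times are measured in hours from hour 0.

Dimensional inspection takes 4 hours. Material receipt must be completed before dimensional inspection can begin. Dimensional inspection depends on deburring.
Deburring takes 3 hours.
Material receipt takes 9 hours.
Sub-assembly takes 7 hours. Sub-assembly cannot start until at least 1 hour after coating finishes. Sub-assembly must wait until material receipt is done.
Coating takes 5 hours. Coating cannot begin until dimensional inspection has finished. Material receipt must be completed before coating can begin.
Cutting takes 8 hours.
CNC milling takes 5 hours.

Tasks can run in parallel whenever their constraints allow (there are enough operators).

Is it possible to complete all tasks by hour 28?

Yes

CNC milling has no prerequisites, so it starts at hour 0 and finishes at hour 5.
Nothing blocks deburring, so it runs from hour 0 to hour 3.
Cutting can start immediately at hour 0; it finishes at hour 8.
Material receipt can start immediately at hour 0; it finishes at hour 9.
Dimensional inspection needs all of material receipt (finishes hour 9); deburring (finishes hour 3). That puts its earliest start at hour 9; it finishes at 9 + 4 = hour 13.
For coating: dimensional inspection (finishes hour 13); material receipt (finishes hour 9). Taking the maximum gives a start of hour 13, and it finishes at 13 + 5 = hour 18.
For sub-assembly: coating (finishes hour 18, plus 1-hour gap → hour 19); material receipt (finishes hour 9). Taking the maximum gives a start of hour 19, and it finishes at 19 + 7 = hour 26.
Every task is finished by hour 26, which is no later than the deadline of 28, so the schedule is feasible.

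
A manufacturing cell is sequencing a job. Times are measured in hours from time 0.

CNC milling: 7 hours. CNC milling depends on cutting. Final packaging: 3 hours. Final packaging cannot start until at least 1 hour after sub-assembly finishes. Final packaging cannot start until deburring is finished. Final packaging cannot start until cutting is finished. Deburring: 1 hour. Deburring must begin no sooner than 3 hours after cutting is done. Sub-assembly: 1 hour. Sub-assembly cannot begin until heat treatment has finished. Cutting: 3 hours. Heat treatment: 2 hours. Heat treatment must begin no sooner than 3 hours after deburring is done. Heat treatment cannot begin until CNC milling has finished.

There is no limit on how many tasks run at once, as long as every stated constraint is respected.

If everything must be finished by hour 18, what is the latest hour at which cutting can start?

1

Nothing follows final packaging; the deadline of hour 18 is its only limit. It must start by 18 − 3 = hour 15.
Sub-assembly feeds into final packaging (must start by hour 15, minus 1-hour gap → hour 14); so sub-assembly must finish by hour 14 and therefore start by hour 13.
Heat treatment must finish before sub-assembly (must start by hour 13). With a 2-hour duration, heat treatment must start by 13 − 2 = hour 11.
Deburring feeds heat treatment (must start by hour 11, minus 3-hour gap → hour 8); final packaging (must start by hour 15). Taking the minimum, deburring must finish by hour 8 and start by 8 − 1 = hour 7.
CNC milling must finish before heat treatment (must start by hour 11). With a 7-hour duration, CNC milling must start by 11 − 7 = hour 4.
For cutting: deburring (must start by hour 7, minus 3-hour gap → hour 4); CNC milling (must start by hour 4); final packaging (must start by hour 15). The most restrictive is hour 4; with a 3-hour duration, cutting must start by hour 1.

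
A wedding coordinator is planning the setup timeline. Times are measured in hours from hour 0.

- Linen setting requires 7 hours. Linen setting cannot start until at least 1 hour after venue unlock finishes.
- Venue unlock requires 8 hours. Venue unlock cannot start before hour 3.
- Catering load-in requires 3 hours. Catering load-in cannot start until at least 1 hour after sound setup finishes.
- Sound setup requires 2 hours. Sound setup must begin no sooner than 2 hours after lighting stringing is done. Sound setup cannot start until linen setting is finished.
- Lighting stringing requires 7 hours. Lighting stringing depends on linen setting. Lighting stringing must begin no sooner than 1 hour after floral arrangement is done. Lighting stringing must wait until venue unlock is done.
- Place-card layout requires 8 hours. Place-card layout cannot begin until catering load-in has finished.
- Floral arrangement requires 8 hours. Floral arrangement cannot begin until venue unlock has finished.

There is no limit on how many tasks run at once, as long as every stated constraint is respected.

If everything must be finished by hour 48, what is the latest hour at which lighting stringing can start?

25

Nothing follows place-card layout; the deadline of hour 48 is its only limit. It must start by 48 − 8 = hour 40.
Catering load-in feeds into place-card layout (must start by hour 40); so catering load-in must finish by hour 40 and therefore start by hour 37.
Sound setup has to be done before catering load-in (must start by hour 37, minus 1-hour gap → hour 36). That means finishing by hour 36, i.e. starting by 36 − 2 = hour 34.
Since sound setup (must start by hour 34, minus 2-hour gap → hour 32) depends on it, lighting stringing must finish by hour 32. Backing off its 7-hour duration gives a latest start of hour 25.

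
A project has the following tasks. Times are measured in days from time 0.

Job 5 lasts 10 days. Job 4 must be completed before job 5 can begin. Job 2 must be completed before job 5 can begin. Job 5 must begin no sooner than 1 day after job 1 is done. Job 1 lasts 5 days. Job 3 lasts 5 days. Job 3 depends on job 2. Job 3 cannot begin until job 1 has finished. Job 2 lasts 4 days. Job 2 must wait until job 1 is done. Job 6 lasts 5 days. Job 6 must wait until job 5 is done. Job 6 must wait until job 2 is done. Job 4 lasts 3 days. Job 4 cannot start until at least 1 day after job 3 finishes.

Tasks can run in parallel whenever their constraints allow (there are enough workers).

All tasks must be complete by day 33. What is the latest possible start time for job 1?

0

Nothing follows job 6; the deadline of day 33 is its only limit. It must start by 33 − 5 = day 28.
Job 5 must finish before job 6 (must start by day 28). With a 10-day duration, job 5 must start by 28 − 10 = day 18.
Since job 5 (must start by day 18) depends on it, job 4 must finish by day 18. Backing off its 3-day duration gives a latest start of day 15.
Job 3 feeds into job 4 (must start by day 15, minus 1-day gap → day 14); so job 3 must finish by day 14 and therefore start by day 9.
Job 2 feeds job 3 (must start by day 9); job 5 (must start by day 18); job 6 (must start by day 28). Taking the minimum, job 2 must finish by day 9 and start by 9 − 4 = day 5.
For job 1: job 2 (must start by day 5); job 3 (must start by day 9); job 5 (must start by day 18, minus 1-day gap → day 17). The most restrictive is day 5; with a 5-day duration, job 1 must start by day 0.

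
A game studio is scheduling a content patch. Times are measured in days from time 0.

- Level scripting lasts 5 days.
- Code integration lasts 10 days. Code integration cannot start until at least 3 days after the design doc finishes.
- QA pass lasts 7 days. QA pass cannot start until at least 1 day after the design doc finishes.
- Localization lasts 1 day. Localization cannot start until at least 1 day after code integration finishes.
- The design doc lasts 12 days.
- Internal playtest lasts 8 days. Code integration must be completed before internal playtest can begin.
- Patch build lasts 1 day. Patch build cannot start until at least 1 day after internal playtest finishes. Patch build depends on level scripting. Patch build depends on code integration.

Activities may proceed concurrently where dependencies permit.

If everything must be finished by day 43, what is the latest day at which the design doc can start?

Patch build must finish by day 43; it takes 1 day, so it must start by 43 − 1 = day 42.
Internal playtest must finish before patch build (must start by day 42, minus 1-day gap → day 41). With an 8-day duration, internal playtest must start by 41 − 8 = day 33.
Localization has no dependents, so it just needs to finish by day 43. Starting by 43 − 1 = day 42 achieves that.
Code integration has several dependents: internal playtest (must start by day 33); localization (must start by day 42, minus 1-day gap → day 41); patch build (must start by day 42). The earliest of those limits is day 33, so code integration must start by 33 − 10 = day 23.
Nothing follows QA pass; the deadline of day 43 is its only limit. It must start by 43 − 7 = day 36.
The design doc feeds code integration (must start by day 23, minus 3-day gap → day 20); QA pass (must start by day 36, minus 1-day gap → day 35). Taking the minimum, the design doc must finish by day 20 and start by 20 − 12 = day 8.

8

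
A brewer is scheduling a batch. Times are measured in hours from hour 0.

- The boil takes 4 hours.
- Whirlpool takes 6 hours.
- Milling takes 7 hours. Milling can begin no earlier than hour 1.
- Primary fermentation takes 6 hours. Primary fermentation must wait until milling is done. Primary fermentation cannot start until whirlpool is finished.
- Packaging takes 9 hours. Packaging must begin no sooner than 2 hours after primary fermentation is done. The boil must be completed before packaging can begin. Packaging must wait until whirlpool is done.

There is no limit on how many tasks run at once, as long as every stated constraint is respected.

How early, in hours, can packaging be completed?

Nothing blocks whirlpool, so it runs from hour 0 to hour 6.
Nothing blocks the boil, so it runs from hour 0 to hour 4.
Milling cannot begin until its own release at hour 1. It runs from hour 1 to 1 + 7 = hour 8.
Primary fermentation cannot start until milling (finishes hour 8); whirlpool (finishes hour 6). The controlling bound is hour 8, so primary fermentation finishes at 8 + 6 = hour 14.
Packaging cannot start until primary fermentation (finishes hour 14, plus 2-hour gap → hour 16); the boil (finishes hour 4); whirlpool (finishes hour 6). The controlling bound is hour 16, so packaging finishes at 16 + 9 = hour 25.

25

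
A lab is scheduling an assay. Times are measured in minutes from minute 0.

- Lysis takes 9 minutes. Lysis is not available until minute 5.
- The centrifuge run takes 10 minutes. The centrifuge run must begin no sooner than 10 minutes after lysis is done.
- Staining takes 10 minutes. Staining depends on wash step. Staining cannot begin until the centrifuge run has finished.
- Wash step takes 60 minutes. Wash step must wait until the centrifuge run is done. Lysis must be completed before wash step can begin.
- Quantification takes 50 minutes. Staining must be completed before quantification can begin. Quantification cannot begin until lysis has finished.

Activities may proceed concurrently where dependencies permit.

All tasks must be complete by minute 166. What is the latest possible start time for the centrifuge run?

Quantification has no dependents, so it just needs to finish by minute 166. Starting by 166 − 50 = minute 116 achieves that.
Staining feeds into quantification (must start by minute 116); so staining must finish by minute 116 and therefore start by minute 106.
Wash step must finish before staining (must start by minute 106). With a 60-minute duration, wash step must start by 106 − 60 = minute 46.
The centrifuge run has several dependents: wash step (must start by minute 46); staining (must start by minute 106). The earliest of those limits is minute 46, so the centrifuge run must start by 46 − 10 = minute 36.

36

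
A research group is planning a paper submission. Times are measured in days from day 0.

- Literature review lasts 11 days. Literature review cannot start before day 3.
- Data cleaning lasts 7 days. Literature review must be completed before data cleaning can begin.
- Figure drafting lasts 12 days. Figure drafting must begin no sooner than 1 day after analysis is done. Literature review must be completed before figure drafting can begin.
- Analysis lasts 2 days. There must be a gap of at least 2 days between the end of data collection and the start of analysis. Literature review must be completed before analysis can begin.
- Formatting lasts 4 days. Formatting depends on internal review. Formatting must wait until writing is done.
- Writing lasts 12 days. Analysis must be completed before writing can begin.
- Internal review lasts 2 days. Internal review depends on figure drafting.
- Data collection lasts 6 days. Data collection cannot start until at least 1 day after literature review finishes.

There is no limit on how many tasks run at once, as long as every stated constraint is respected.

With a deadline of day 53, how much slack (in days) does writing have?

12

Literature review waits on its own release at day 3, so it starts at day 3 and finishes at 3 + 11 = day 14.
Data collection cannot begin until literature review (finishes day 14, plus 1-day gap → day 15). It runs from day 15 to 15 + 6 = day 21.
Analysis needs all of data collection (finishes day 21, plus 2-day gap → day 23); literature review (finishes day 14). That puts its earliest start at day 23; it finishes at 23 + 2 = day 25.
Writing waits on analysis (finishes day 25), so it starts at day 25 and finishes at 25 + 12 = day 37.

Working backward from the deadline:
Formatting has no dependents, so it just needs to finish by day 53. Starting by 53 − 4 = day 49 achieves that.
Since formatting (must start by day 49) depends on it, writing must finish by day 49. Backing off its 12-day duration gives a latest start of day 37.
So writing can start as early as day 25 and as late as day 37, giving 37 − 25 = 12 days of slack.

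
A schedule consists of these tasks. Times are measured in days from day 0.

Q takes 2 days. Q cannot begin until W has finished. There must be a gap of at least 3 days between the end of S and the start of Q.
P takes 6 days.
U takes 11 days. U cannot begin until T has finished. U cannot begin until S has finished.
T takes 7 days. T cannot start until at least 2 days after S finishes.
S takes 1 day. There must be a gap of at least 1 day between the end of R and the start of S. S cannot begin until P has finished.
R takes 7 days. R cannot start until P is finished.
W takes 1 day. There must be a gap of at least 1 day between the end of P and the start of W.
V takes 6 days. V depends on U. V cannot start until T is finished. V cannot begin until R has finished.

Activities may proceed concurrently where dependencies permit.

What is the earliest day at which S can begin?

14

P has no prerequisites, so it starts at day 0 and finishes at day 6.
R cannot begin until P (finishes day 6). It runs from day 6 to 6 + 7 = day 13.
S waits on R (finishes day 13, plus 1-day gap → day 14); P (finishes day 6). The latest of these is day 14, which is the earliest S can start.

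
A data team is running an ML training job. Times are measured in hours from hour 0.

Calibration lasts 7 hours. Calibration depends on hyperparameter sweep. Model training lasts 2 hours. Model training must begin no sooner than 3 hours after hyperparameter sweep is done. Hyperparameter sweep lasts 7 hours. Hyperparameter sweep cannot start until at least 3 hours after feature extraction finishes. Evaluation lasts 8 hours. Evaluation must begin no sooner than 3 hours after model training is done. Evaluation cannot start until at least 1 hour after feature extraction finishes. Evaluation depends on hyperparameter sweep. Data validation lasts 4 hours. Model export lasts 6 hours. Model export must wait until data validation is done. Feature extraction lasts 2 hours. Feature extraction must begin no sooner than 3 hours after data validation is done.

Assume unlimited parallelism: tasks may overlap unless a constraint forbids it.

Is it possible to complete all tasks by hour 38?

Data validation has no prerequisites, so it starts at hour 0 and finishes at hour 4.
Model export waits on data validation (finishes hour 4), so it starts at hour 4 and finishes at 4 + 6 = hour 10.
After data validation (finishes hour 4, plus 3-hour gap → hour 7), feature extraction can start at hour 7 and finishes at hour 9.
Hyperparameter sweep cannot begin until feature extraction (finishes hour 9, plus 3-hour gap → hour 12). It runs from hour 12 to 12 + 7 = hour 19.
After hyperparameter sweep (finishes hour 19), calibration can start at hour 19 and finishes at hour 26.
Model training cannot begin until hyperparameter sweep (finishes hour 19, plus 3-hour gap → hour 22). It runs from hour 22 to 22 + 2 = hour 24.
Evaluation needs all of model training (finishes hour 24, plus 3-hour gap → hour 27); feature extraction (finishes hour 9, plus 1-hour gap → hour 10); hyperparameter sweep (finishes hour 19). That puts its earliest start at hour 27; it finishes at 27 + 8 = hour 35.
Every task is finished by hour 35, which is no later than the deadline of 38, so the schedule is feasible.

Yes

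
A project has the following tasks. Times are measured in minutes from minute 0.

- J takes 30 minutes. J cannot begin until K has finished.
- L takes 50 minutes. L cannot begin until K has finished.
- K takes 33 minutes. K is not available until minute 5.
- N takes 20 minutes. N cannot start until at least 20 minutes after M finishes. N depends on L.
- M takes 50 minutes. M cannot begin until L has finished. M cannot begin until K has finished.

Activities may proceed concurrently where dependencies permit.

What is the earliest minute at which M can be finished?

After its own release at minute 5, K can start at minute 5 and finishes at minute 38.
L waits on K (finishes minute 38), so it starts at minute 38 and finishes at 38 + 50 = minute 88.
M cannot start until L (finishes minute 88); K (finishes minute 38). The controlling bound is minute 88, so M finishes at 88 + 50 = minute 138.

138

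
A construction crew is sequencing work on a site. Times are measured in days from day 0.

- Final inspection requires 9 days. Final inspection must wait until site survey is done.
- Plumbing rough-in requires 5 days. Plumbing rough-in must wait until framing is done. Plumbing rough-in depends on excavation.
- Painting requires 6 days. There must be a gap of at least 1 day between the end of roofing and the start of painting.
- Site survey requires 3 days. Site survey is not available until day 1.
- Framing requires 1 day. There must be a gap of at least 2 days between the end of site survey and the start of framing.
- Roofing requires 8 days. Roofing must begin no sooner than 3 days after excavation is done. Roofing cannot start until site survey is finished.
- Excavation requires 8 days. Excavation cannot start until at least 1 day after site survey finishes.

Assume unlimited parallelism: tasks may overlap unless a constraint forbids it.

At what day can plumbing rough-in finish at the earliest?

Site survey cannot begin until its own release at day 1. It runs from day 1 to 1 + 3 = day 4.
Framing cannot begin until site survey (finishes day 4, plus 2-day gap → day 6). It runs from day 6 to 6 + 1 = day 7.
Excavation waits on site survey (finishes day 4, plus 1-day gap → day 5), so it starts at day 5 and finishes at 5 + 8 = day 13.
Plumbing rough-in cannot start until framing (finishes day 7); excavation (finishes day 13). The controlling bound is day 13, so plumbing rough-in finishes at 13 + 5 = day 18.

18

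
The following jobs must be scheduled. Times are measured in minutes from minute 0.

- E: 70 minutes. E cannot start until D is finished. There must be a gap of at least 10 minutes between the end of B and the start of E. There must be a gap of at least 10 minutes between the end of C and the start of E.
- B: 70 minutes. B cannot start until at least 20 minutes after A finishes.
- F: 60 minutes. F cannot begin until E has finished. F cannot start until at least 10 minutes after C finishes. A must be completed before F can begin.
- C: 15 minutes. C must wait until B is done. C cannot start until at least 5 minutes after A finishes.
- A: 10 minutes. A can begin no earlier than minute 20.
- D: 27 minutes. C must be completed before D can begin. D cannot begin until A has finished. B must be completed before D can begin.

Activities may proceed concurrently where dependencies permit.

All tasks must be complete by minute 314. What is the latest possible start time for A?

42

F has no dependents, so it just needs to finish by minute 314. Starting by 314 − 60 = minute 254 achieves that.
E feeds into F (must start by minute 254); so E must finish by minute 254 and therefore start by minute 184.
D feeds into E (must start by minute 184); so D must finish by minute 184 and therefore start by minute 157.
C feeds D (must start by minute 157); E (must start by minute 184, minus 10-minute gap → minute 174); F (must start by minute 254, minus 10-minute gap → minute 244). Taking the minimum, C must finish by minute 157 and start by 157 − 15 = minute 142.
For B: C (must start by minute 142); D (must start by minute 157); E (must start by minute 184, minus 10-minute gap → minute 174). The most restrictive is minute 142; with a 70-minute duration, B must start by minute 72.
For A: B (must start by minute 72, minus 20-minute gap → minute 52); C (must start by minute 142, minus 5-minute gap → minute 137); D (must start by minute 157); F (must start by minute 254). The most restrictive is minute 52; with a 10-minute duration, A must start by minute 42.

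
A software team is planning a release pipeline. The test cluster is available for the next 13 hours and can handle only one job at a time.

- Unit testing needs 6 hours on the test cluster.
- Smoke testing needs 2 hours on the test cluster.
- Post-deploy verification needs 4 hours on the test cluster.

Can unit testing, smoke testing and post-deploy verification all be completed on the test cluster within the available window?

Running back to back, the jobs need 6 + 2 + 4 = 12 hours on the test cluster.
Since 12 ≤ 13, they fit within the window.

Yes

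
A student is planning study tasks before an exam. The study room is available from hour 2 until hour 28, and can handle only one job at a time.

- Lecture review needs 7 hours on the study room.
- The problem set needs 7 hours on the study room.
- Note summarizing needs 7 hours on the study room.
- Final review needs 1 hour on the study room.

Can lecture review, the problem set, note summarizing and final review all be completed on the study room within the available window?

The study room window is 28 − 2 = 26 hours.
Running back to back, the jobs need 7 + 7 + 7 + 1 = 22 hours on the study room.
Since 22 ≤ 26, they fit within the window.

Yes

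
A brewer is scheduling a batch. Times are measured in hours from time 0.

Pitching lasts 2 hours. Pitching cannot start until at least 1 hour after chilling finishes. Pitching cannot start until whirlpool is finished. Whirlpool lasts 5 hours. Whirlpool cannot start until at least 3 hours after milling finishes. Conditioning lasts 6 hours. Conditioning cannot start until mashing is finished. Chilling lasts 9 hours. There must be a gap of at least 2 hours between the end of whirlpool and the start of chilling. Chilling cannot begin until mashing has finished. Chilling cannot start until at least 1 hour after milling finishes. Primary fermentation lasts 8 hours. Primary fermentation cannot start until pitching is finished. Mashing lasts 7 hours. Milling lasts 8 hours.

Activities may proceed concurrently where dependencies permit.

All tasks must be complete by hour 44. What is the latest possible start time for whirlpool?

17

Nothing follows primary fermentation; the deadline of hour 44 is its only limit. It must start by 44 − 8 = hour 36.
Pitching has to be done before primary fermentation (must start by hour 36). That means finishing by hour 36, i.e. starting by 36 − 2 = hour 34.
Chilling must finish before pitching (must start by hour 34, minus 1-hour gap → hour 33). With a 9-hour duration, chilling must start by 33 − 9 = hour 24.
Whirlpool feeds chilling (must start by hour 24, minus 2-hour gap → hour 22); pitching (must start by hour 34). Taking the minimum, whirlpool must finish by hour 22 and start by 22 − 5 = hour 17.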